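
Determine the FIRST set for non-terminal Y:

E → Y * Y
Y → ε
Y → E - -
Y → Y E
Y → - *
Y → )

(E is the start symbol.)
To compute FIRST(Y), examine every production with Y on the left-hand side, reading each right-hand side left to right until a non-nullable symbol is reached.

FIRST sets of the other non-terminals involved (by the same procedure, iterated to a fixed point):
  FIRST(E) = { ')', '*', '-' }

From Y → ε:
  - ε-production, so ε ∈ FIRST(Y)
From Y → E - -:
  - E is a non-terminal: add FIRST(E) \ {ε} = { ')', '*', '-' }
    E is not nullable, so stop
From Y → Y E:
  - Y is the symbol being defined: contributes nothing new
    Y is nullable, so continue to the next symbol
  - E is a non-terminal: add FIRST(E) \ {ε} = { ')', '*', '-' }
    E is not nullable, so stop
From Y → - *:
  - '-' is a terminal: add '-' and stop
From Y → ):
  - ')' is a terminal: add ')' and stop

Collecting: FIRST(Y) = { ')', '*', '-', ε }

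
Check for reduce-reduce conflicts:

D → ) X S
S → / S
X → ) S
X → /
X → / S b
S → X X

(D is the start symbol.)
A reduce-reduce conflict occurs when an LR(0) state has two complete items [A → α .] and [B → β .] — both call for a reduction, and with no lookahead the parser cannot choose between them.

Augment with D' → D and build the canonical LR(0) collection (I0 = CLOSURE({[D' → . D]}), then GOTO on every symbol after a dot until no new states appear). It has 14 states:
  I0: { [D → . ) X S], [D' → . D] }  — shift
  I1: { [D → ) . X S], [X → . ) S], [X → . / S b], [X → . /] }  — shift
  I2: { [D' → D .] }  — accept
  I3: { [S → . / S], [S → . X X], [X → ) . S], [X → . ) S], [X → . / S b], [X → . /] }  — shift
  I4: { [S → . / S], [S → . X X], [X → . ) S], [X → . / S b], [X → . /], [X → / . S b], [X → / .] }  — shift, reduce
  I5: { [D → ) X . S], [S → . / S], [S → . X X], [X → . ) S], [X → . / S b], [X → . /] }  — shift
  I6: { [S → . / S], [S → . X X], [S → / . S], [X → . ) S], [X → . / S b], [X → . /], [X → / . S b], [X → / .] }  — shift, reduce
  I7: { [D → ) X S .] }  — reduce
  I8: { [S → X . X], [X → . ) S], [X → . / S b], [X → . /] }  — shift
  I9: { [S → X X .] }  — reduce
  I10: { [S → / S .], [X → / S . b] }  — shift, reduce
  I11: { [X → / S b .] }  — reduce
  I12: { [X → / S . b] }  — shift
  I13: { [X → ) S .] }  — reduce

No state contains more than one complete item.

Answer: No reduce-reduce conflicts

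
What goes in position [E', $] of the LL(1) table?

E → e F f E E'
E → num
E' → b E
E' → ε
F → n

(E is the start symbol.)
E' → ε

To find M[E', $], we find productions for E' where $ is in the predict set (PREDICT(N → α) = (FIRST(α) \ {ε}) ∪ (FOLLOW(N) if α ⇒* ε)).

Relevant sets:
  FOLLOW(E') = { $, 'b' }

E' → b E: PREDICT = { 'b' }
E' → ε: PREDICT = { $, 'b' }
  $ is in predict set, so this production goes in M[E', $]

M[E', $] = E' → ε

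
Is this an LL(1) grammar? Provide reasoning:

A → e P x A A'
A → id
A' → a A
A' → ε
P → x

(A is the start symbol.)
Relevant sets:
  FOLLOW(A') = { $, 'a' }

For A:
  PREDICT(A → e P x A A') = { 'e' }
  PREDICT(A → id) = { 'id' }
For A':
  PREDICT(A' → a A) = { 'a' }
  PREDICT(A' → ε) = { $, 'a' }
P has a single production, so nothing to check there.

Conflict found: Predict set conflict for A': { 'a' }
The grammar is NOT LL(1).

Answer: No. Predict set conflict for A': { 'a' }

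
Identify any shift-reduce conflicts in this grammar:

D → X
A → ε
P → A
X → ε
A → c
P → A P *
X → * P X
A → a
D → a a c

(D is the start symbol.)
Yes — I0: [X → .] vs [D → . a a c]; I1: [A → .] vs [A → . a]; I7: [A → .] vs [A → . a]; I8: [X → .] vs [X → . * P X]

Augment with D' → D and build the canonical LR(0) collection (I0 = CLOSURE({[D' → . D]}), then GOTO on every symbol after a dot until no new states appear). It has 14 states:
  I0: { [D → . X], [D → . a a c], [D' → . D], [X → . * P X], [X → .] }  — shift, reduce
  I1: { [A → . a], [A → . c], [A → .], [P → . A P *], [P → . A], [X → * . P X] }  — shift, reduce
  I2: { [D' → D .] }  — accept
  I3: { [D → X .] }  — reduce
  I4: { [D → a . a c] }  — shift
  I5: { [D → a a . c] }  — shift
  I6: { [D → a a c .] }  — reduce
  I7: { [A → . a], [A → . c], [A → .], [P → . A P *], [P → . A], [P → A . P *], [P → A .] }  — shift, 2 reduces
  I8: { [X → * P . X], [X → . * P X], [X → .] }  — shift, reduce
  I9: { [A → a .] }  — reduce
  I10: { [A → c .] }  — reduce
  I11: { [X → * P X .] }  — reduce
  I12: { [P → A P . *] }  — shift
  I13: { [P → A P * .] }  — reduce

I0 contains reduce item [X → .] and shift items [D → . a a c], [X → . * P X] — shift-reduce conflict.
I1 contains reduce item [A → .] and shift items [A → . a], [A → . c] — shift-reduce conflict.
I7 contains reduce items [A → .], [P → A .] and shift items [A → . a], [A → . c] — shift-reduce conflict.
I8 contains reduce item [X → .] and shift item [X → . * P X] — shift-reduce conflict.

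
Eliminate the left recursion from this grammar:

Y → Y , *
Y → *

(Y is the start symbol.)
Y → * Y'
Y' → , * Y'
Y' → ε

Y is directly left-recursive. The standard transformation for
  A → A α₁ | ... | A α_m | β₁ | ... | β_n
is
  A  → β₁ A' | ... | β_n A'
  A' → α₁ A' | ... | α_m A' | ε

Y → * becomes Y → * Y'
Y → Y , * becomes Y' → , * Y'
Add Y' → ε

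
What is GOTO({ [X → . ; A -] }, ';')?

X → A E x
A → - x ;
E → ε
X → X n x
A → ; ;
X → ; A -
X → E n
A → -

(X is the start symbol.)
GOTO(I, ';') = CLOSURE({ [A → αX.β] : [A → α.Xβ] ∈ I, X = ';' })

Items with dot before ';', with the dot advanced:
  [X → . ; A -] → [X → ; . A -]
Closure of the advanced items:
  [X → ; . A -] has the dot before A: add [A → . - x ;], [A → . ; ;], [A → . -]

GOTO = { [A → . - x ;], [A → . -], [A → . ; ;], [X → ; . A -] }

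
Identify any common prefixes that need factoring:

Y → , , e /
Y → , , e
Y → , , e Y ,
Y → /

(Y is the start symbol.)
Yes, Y has productions with common prefix ', , e'

Left-factoring is needed when two productions for the same non-terminal
share a common prefix on the right-hand side.

Productions for Y:
  Y → , , e /
  Y → , , e
  Y → , , e Y ,
  Y → /

Found common prefix ', , e' in productions for Y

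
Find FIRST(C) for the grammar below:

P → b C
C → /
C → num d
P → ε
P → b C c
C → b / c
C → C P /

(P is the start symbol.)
From C → /:
  - '/' is a terminal: add '/' and stop
From C → num d:
  - num is a terminal: add 'num' and stop
From C → b / c:
  - b is a terminal: add 'b' and stop
From C → C P /:
  - C is the symbol being defined: contributes nothing new
    C is not nullable, so stop

Collecting: FIRST(C) = { '/', 'b', 'num' }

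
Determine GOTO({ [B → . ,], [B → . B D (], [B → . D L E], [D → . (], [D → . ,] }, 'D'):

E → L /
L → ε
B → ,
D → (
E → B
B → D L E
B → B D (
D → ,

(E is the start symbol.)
GOTO(I, 'D') = CLOSURE({ [A → αX.β] : [A → α.Xβ] ∈ I, X = 'D' })

Items with dot before 'D', with the dot advanced:
  [B → . D L E] → [B → D . L E]
Closure of the advanced items:
  [B → D . L E] has the dot before L: add [L → .]

GOTO = { [B → D . L E], [L → .] }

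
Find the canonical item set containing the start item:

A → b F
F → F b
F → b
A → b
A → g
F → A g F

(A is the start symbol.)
First, augment the grammar with A' → A
I₀ = CLOSURE({ [A' → . A] }):
  [A' → . A] has the dot before A: add [A → . b F], [A → . b], [A → . g]
No further items can be added.

I₀ = { [A → . b F], [A → . b], [A → . g], [A' → . A] }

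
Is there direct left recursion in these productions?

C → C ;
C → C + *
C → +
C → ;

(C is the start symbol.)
Direct left recursion occurs when N → N α for some non-terminal N (the right-hand side begins with the left-hand side itself).

C → C ;: LEFT RECURSIVE (starts with C)
C → C + *: LEFT RECURSIVE (starts with C)
C → +: starts with '+'
C → ;: starts with ';'

The grammar has direct left recursion on: C.

Answer: Yes, C is left-recursive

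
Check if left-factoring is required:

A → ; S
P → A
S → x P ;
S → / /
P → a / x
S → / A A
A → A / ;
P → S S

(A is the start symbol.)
Left-factoring is needed when two productions for the same non-terminal
share a common prefix on the right-hand side.

Productions for A:
  A → ; S
  A → A / ;
Productions for P:
  P → A
  P → a / x
  P → S S
Productions for S:
  S → x P ;
  S → / /
  S → / A A

Found common prefix '/' in productions for S

Answer: Yes, S has productions with common prefix '/'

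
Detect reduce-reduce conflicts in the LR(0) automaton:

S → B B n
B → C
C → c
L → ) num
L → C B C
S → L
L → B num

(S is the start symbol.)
A reduce-reduce conflict occurs when an LR(0) state has two complete items [A → α .] and [B → β .] — both call for a reduction, and with no lookahead the parser cannot choose between them.

Augment with S' → S and build the canonical LR(0) collection (I0 = CLOSURE({[S' → . S]}), then GOTO on every symbol after a dot until no new states appear). It has 14 states:
  I0: { [B → . C], [C → . c], [L → . ) num], [L → . B num], [L → . C B C], [S → . B B n], [S → . L], [S' → . S] }  — shift
  I1: { [L → ) . num] }  — shift
  I2: { [B → . C], [C → . c], [L → B . num], [S → B . B n] }  — shift
  I3: { [B → . C], [B → C .], [C → . c], [L → C . B C] }  — shift, reduce
  I4: { [S → L .] }  — reduce
  I5: { [S' → S .] }  — accept
  I6: { [C → c .] }  — reduce
  I7: { [C → . c], [L → C B . C] }  — shift
  I8: { [B → C .] }  — reduce
  I9: { [L → C B C .] }  — reduce
  I10: { [S → B B . n] }  — shift
  I11: { [L → B num .] }  — reduce
  I12: { [S → B B n .] }  — reduce
  I13: { [L → ) num .] }  — reduce

No state contains more than one complete item.

Answer: No reduce-reduce conflicts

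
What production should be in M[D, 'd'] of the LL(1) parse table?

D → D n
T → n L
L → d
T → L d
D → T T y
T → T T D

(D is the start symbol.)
D → D n, D → T T y

To find M[D, 'd'], we find productions for D where 'd' is in the predict set (PREDICT(N → α) = (FIRST(α) \ {ε}) ∪ (FOLLOW(N) if α ⇒* ε)).

Relevant sets:
  FIRST(D) = { 'd', 'n' }
  FIRST(T) = { 'd', 'n' }

D → D n: PREDICT = { 'd', 'n' }
  'd' is in predict set, so this production goes in M[D, 'd']
D → T T y: PREDICT = { 'd', 'n' }
  'd' is in predict set, so this production goes in M[D, 'd']

M[D, 'd'] = D → D n, D → T T y  (a multiply-defined cell — the grammar is not LL(1))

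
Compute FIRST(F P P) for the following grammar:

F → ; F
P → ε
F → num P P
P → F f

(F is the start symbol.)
FIRST sets of the non-terminals involved (from the grammar, by fixed-point iteration):
  FIRST(F) = { ';', 'num' }

To compute FIRST(F P P), process the symbols left to right:
Symbol F is a non-terminal. Add FIRST(F) \ {ε} = { ';', 'num' }
F is not nullable (ε ∉ FIRST(F)), so stop here.
FIRST(F P P) = { ';', 'num' }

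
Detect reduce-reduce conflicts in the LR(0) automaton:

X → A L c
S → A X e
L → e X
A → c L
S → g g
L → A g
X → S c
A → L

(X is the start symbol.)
Yes — I11: [A → L .] vs [A → c L .]

A reduce-reduce conflict occurs when an LR(0) state has two complete items [A → α .] and [B → β .] — both call for a reduction, and with no lookahead the parser cannot choose between them.

Augment with X' → X and build the canonical LR(0) collection (I0 = CLOSURE({[X' → . X]}), then GOTO on every symbol after a dot until no new states appear). It has 19 states:
  I0: { [A → . L], [A → . c L], [L → . A g], [L → . e X], [S → . A X e], [S → . g g], [X → . A L c], [X → . S c], [X' → . X] }  — shift
  I1: { [A → . L], [A → . c L], [L → . A g], [L → . e X], [L → A . g], [S → . A X e], [S → . g g], [S → A . X e], [X → . A L c], [X → . S c], [X → A . L c] }  — shift
  I2: { [A → L .] }  — reduce
  I3: { [X → S . c] }  — shift
  I4: { [X' → X .] }  — accept
  I5: { [A → . L], [A → . c L], [A → c . L], [L → . A g], [L → . e X] }  — shift
  I6: { [A → . L], [A → . c L], [L → . A g], [L → . e X], [L → e . X], [S → . A X e], [S → . g g], [X → . A L c], [X → . S c] }  — shift
  I7: { [S → g . g] }  — shift
  I8: { [S → g g .] }  — reduce
  I9: { [L → e X .] }  — reduce
  I10: { [L → A . g] }  — shift
  I11: { [A → L .], [A → c L .] }  — 2 reduces
  I12: { [L → A g .] }  — reduce
  I13: { [X → S c .] }  — reduce
  I14: { [A → L .], [X → A L . c] }  — shift, reduce
  I15: { [S → A X . e] }  — shift
  I16: { [L → A g .], [S → g . g] }  — shift, reduce
  I17: { [S → A X e .] }  — reduce
  I18: { [X → A L c .] }  — reduce

I11 contains complete items [A → L .], [A → c L .] — reduce-reduce conflict.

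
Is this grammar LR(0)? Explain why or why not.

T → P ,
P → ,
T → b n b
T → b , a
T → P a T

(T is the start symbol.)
A grammar is LR(0) if no state in the canonical LR(0) collection has:
  - both a shift item (dot before a terminal) and a complete item (shift-reduce conflict), or
  - two or more complete items (reduce-reduce conflict; the accept item [T' → T .] counts as a complete item here).

Augment with T' → T and build the canonical LR(0) collection (I0 = CLOSURE({[T' → . T]}), then GOTO on every symbol after a dot until no new states appear). It has 12 states:
  I0: { [P → . ,], [T → . P ,], [T → . P a T], [T → . b , a], [T → . b n b], [T' → . T] }  — shift
  I1: { [P → , .] }  — reduce
  I2: { [T → P . ,], [T → P . a T] }  — shift
  I3: { [T' → T .] }  — accept
  I4: { [T → b . , a], [T → b . n b] }  — shift
  I5: { [T → b , . a] }  — shift
  I6: { [T → b n . b] }  — shift
  I7: { [T → b n b .] }  — reduce
  I8: { [T → b , a .] }  — reduce
  I9: { [T → P , .] }  — reduce
  I10: { [P → . ,], [T → . P ,], [T → . P a T], [T → . b , a], [T → . b n b], [T → P a . T] }  — shift
  I11: { [T → P a T .] }  — reduce

Every state is either a pure shift/goto state or contains exactly one complete item and nothing to shift — no conflicts. The grammar is LR(0).

Answer: Yes, the grammar is LR(0)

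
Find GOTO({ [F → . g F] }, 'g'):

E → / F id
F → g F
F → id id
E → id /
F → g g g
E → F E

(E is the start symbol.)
GOTO(I, 'g') = CLOSURE({ [A → αX.β] : [A → α.Xβ] ∈ I, X = 'g' })

Items with dot before 'g', with the dot advanced:
  [F → . g F] → [F → g . F]
Closure of the advanced items:
  [F → g . F] has the dot before F: add [F → . g F], [F → . id id], [F → . g g g]

GOTO = { [F → . g F], [F → . g g g], [F → . id id], [F → g . F] }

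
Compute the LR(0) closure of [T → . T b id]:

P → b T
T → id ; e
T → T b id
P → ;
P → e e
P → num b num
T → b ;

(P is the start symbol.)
Start with: [T → . T b id]
  [T → . T b id] has the dot before T: add [T → . id ; e], [T → . b ;]
No further items can be added.

CLOSURE = { [T → . T b id], [T → . b ;], [T → . id ; e] }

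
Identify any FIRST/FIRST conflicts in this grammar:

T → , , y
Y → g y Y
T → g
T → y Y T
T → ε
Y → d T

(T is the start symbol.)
Productions for T:
  T → , , y: FIRST = { ',' }
  T → g: FIRST = { 'g' }
  T → y Y T: FIRST = { 'y' }
  T → ε: FIRST = { ε }
Productions for Y:
  Y → g y Y: FIRST = { 'g' }
  Y → d T: FIRST = { 'd' }

All alternatives of each non-terminal have pairwise disjoint FIRST sets.

Answer: No FIRST/FIRST conflicts.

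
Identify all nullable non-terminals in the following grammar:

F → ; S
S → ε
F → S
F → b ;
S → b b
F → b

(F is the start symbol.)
{ 'F', 'S' }

A non-terminal is nullable if it can derive ε (the empty string): either it has an ε-production, or it has a production whose right-hand side consists entirely of nullable non-terminals.

ε-productions: S → ε
So S is immediately nullable.
F → S: every symbol on the right is nullable, so F is nullable too.
Every non-terminal is now nullable.
Nullable = { 'F', 'S' }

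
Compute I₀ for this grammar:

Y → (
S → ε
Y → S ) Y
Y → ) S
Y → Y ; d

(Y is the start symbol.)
{ [S → .], [Y → . (], [Y → . ) S], [Y → . S ) Y], [Y → . Y ; d], [Y' → . Y] }

First, augment the grammar with Y' → Y
I₀ = CLOSURE({ [Y' → . Y] }):
  [Y' → . Y] has the dot before Y: add [Y → . (], [Y → . S ) Y], [Y → . ) S], [Y → . Y ; d]
  [Y → . S ) Y] has the dot before S: add [S → .]
No further items can be added.

I₀ = { [S → .], [Y → . (], [Y → . ) S], [Y → . S ) Y], [Y → . Y ; d], [Y' → . Y] }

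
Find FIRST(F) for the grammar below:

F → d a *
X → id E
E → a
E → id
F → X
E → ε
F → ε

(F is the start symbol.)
{ 'd', 'id', ε }

FIRST sets of the other non-terminals involved (by the same procedure, iterated to a fixed point):
  FIRST(X) = { 'id' }

From F → d a *:
  - d is a terminal: add 'd' and stop
From F → X:
  - X is a non-terminal: add FIRST(X) \ {ε} = { 'id' }
    X is not nullable, so stop
From F → ε:
  - ε-production, so ε ∈ FIRST(F)

Collecting: FIRST(F) = { 'd', 'id', ε }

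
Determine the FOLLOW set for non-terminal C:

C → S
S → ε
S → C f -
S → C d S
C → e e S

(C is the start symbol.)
{ $, 'd', 'f' }

C is the start symbol, so $ ∈ FOLLOW(C).
In S → C f -: C is followed by f '-', add FIRST(f '-') \ {ε} = { 'f' }
In S → C d S: C is followed by d S, add FIRST(d S) \ {ε} = { 'd' }

Taking the union: FOLLOW(C) = { $, 'd', 'f' }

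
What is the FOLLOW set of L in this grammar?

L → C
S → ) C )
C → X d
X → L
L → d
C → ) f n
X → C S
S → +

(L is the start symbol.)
{ $, 'd' }

To compute FOLLOW(L), find every occurrence of L on a right-hand side N → α L β: add FIRST(β) \ {ε}, and if β is empty or nullable also add FOLLOW(N). Iterate to a fixed point.

L is the start symbol, so $ ∈ FOLLOW(L).
In X → L: L is at the end, add FOLLOW(X)

The FOLLOW sets referred to above (computed the same way, to a fixed point):
  FOLLOW(X) = { 'd' }

Taking the union: FOLLOW(L) = { $, 'd' }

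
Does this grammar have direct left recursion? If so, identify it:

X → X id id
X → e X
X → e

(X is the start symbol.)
Yes, X is left-recursive

X → X id id: LEFT RECURSIVE (starts with X)
X → e X: starts with e
X → e: starts with e

The grammar has direct left recursion on: X.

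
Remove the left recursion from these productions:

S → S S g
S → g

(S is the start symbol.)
S is directly left-recursive. The standard transformation for
  A → A α₁ | ... | A α_m | β₁ | ... | β_n
is
  A  → β₁ A' | ... | β_n A'
  A' → α₁ A' | ... | α_m A' | ε

S → g becomes S → g S'
S → S S g becomes S' → S g S'
Add S' → ε

Resulting grammar:
S → g S'
S' → S g S'
S' → ε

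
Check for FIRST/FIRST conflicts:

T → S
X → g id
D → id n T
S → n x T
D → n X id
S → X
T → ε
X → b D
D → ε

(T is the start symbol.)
No FIRST/FIRST conflicts.

A FIRST/FIRST conflict occurs when two productions N → α and N → β for the same non-terminal have FIRST(α) ∩ FIRST(β) ≠ ∅ (with ε ∈ FIRST of a nullable right-hand side, so two nullable alternatives also conflict).

FIRST sets of the non-terminals at (or reachable through a nullable prefix from) the front of some alternative:
  FIRST(S) = { 'b', 'g', 'n' }
  FIRST(X) = { 'b', 'g' }

Productions for T:
  T → S: FIRST = { 'b', 'g', 'n' }
  T → ε: FIRST = { ε }
Productions for X:
  X → g id: FIRST = { 'g' }
  X → b D: FIRST = { 'b' }
Productions for D:
  D → id n T: FIRST = { 'id' }
  D → n X id: FIRST = { 'n' }
  D → ε: FIRST = { ε }
Productions for S:
  S → n x T: FIRST = { 'n' }
  S → X: FIRST = { 'b', 'g' }

All alternatives of each non-terminal have pairwise disjoint FIRST sets.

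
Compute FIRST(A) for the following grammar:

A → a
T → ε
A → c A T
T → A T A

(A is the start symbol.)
{ 'a', 'c' }

To compute FIRST(A), examine every production with A on the left-hand side, reading each right-hand side left to right until a non-nullable symbol is reached.

From A → a:
  - a is a terminal: add 'a' and stop
From A → c A T:
  - c is a terminal: add 'c' and stop

Collecting: FIRST(A) = { 'a', 'c' }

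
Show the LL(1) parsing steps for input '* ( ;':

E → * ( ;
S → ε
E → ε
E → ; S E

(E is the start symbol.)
Stack is shown with the top on the left.

Stack    Input    Action
------------------------
E $      * ( ; $  output E → * ( ;
* ( ; $  * ( ; $  match '*'
( ; $    ( ; $    match '('
; $      ; $      match ';'
$        $        accept

The string is accepted.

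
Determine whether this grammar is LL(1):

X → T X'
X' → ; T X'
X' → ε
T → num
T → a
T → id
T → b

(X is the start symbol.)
Relevant sets:
  FOLLOW(X') = { $ }

For X':
  PREDICT(X' → ';' T X') = { ';' }
  PREDICT(X' → ε) = { $ }
For T:
  PREDICT(T → num) = { 'num' }
  PREDICT(T → a) = { 'a' }
  PREDICT(T → id) = { 'id' }
  PREDICT(T → b) = { 'b' }
X has a single production, so nothing to check there.

All predict sets are disjoint. The grammar IS LL(1).

Answer: Yes, the grammar is LL(1).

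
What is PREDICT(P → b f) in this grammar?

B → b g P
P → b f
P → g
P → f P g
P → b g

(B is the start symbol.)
PREDICT(P → b f) = (FIRST(RHS) \ {ε}) ∪ (FOLLOW(P) if ε ∈ FIRST(RHS), i.e. RHS ⇒* ε)
FIRST(b f) = { 'b' }
ε ∉ FIRST(b f), so FOLLOW(P) is not added.
PREDICT(P → b f) = { 'b' }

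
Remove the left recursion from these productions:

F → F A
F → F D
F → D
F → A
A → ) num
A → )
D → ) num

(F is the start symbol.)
F is directly left-recursive. The standard transformation for
  A → A α₁ | ... | A α_m | β₁ | ... | β_n
is
  A  → β₁ A' | ... | β_n A'
  A' → α₁ A' | ... | α_m A' | ε

F → D becomes F → D F'
F → A becomes F → A F'
F → F A becomes F' → A F'
F → F D becomes F' → D F'
Add F' → ε

Productions for other non-terminals are unchanged:
  A → ) num
  A → )
  D → ) num

Resulting grammar:
F → D F'
F → A F'
F' → A F'
F' → D F'
F' → ε
A → ) num
A → )
D → ) num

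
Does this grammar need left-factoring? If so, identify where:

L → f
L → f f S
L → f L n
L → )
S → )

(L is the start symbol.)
Yes, L has productions with common prefix 'f'

Left-factoring is needed when two productions for the same non-terminal
share a common prefix on the right-hand side.

Productions for L:
  L → f
  L → f f S
  L → f L n
  L → )

Found common prefix 'f' in productions for L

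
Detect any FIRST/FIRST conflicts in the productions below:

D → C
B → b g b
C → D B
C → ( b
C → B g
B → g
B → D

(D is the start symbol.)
Yes. B → b g b / B → D on { 'b' }; B → g / B → D on { 'g' }; C → D B / C → '(' b on { '(' }; C → D B / C → B g on { '(', 'b', 'g' }; C → '(' b / C → B g on { '(' }

A FIRST/FIRST conflict occurs when two productions N → α and N → β for the same non-terminal have FIRST(α) ∩ FIRST(β) ≠ ∅ (with ε ∈ FIRST of a nullable right-hand side, so two nullable alternatives also conflict).

FIRST sets of the non-terminals at (or reachable through a nullable prefix from) the front of some alternative:
  FIRST(D) = { '(', 'b', 'g' }
  FIRST(B) = { '(', 'b', 'g' }

Productions for B:
  B → b g b: FIRST = { 'b' }
  B → g: FIRST = { 'g' }
  B → D: FIRST = { '(', 'b', 'g' }
Productions for C:
  C → D B: FIRST = { '(', 'b', 'g' }
  C → ( b: FIRST = { '(' }
  C → B g: FIRST = { '(', 'b', 'g' }
D has only one production, so no FIRST/FIRST conflict is possible there.

Conflict for B: B → b g b and B → D
  Overlap: { 'b' }
Conflict for B: B → g and B → D
  Overlap: { 'g' }
Conflict for C: C → D B and C → ( b
  Overlap: { '(' }
Conflict for C: C → D B and C → B g
  Overlap: { '(', 'b', 'g' }
Conflict for C: C → ( b and C → B g
  Overlap: { '(' }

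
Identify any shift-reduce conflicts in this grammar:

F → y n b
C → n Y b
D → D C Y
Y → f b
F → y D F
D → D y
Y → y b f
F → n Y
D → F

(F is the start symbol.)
A shift-reduce conflict occurs when an LR(0) state has both:
  - a complete (reduce) item [A → α .] (dot at the end), and
  - a shift item [B → β . c γ] (dot before a terminal).

Augment with F' → F and build the canonical LR(0) collection (I0 = CLOSURE({[F' → . F]}), then GOTO on every symbol after a dot until no new states appear). It has 21 states:
  I0: { [F → . n Y], [F → . y D F], [F → . y n b], [F' → . F] }  — shift
  I1: { [F' → F .] }  — accept
  I2: { [F → n . Y], [Y → . f b], [Y → . y b f] }  — shift
  I3: { [D → . D C Y], [D → . D y], [D → . F], [F → . n Y], [F → . y D F], [F → . y n b], [F → y . D F], [F → y . n b] }  — shift
  I4: { [C → . n Y b], [D → D . C Y], [D → D . y], [F → . n Y], [F → . y D F], [F → . y n b], [F → y D . F] }  — shift
  I5: { [D → F .] }  — reduce
  I6: { [F → n . Y], [F → y n . b], [Y → . f b], [Y → . y b f] }  — shift
  I7: { [F → n Y .] }  — reduce
  I8: { [F → y n b .] }  — reduce
  I9: { [Y → f . b] }  — shift
  I10: { [Y → y . b f] }  — shift
  I11: { [Y → y b . f] }  — shift
  I12: { [Y → y b f .] }  — reduce
  I13: { [Y → f b .] }  — reduce
  I14: { [D → D C . Y], [Y → . f b], [Y → . y b f] }  — shift
  I15: { [F → y D F .] }  — reduce
  I16: { [C → n . Y b], [F → n . Y], [Y → . f b], [Y → . y b f] }  — shift
  I17: { [D → . D C Y], [D → . D y], [D → . F], [D → D y .], [F → . n Y], [F → . y D F], [F → . y n b], [F → y . D F], [F → y . n b] }  — shift, reduce
  I18: { [C → n Y . b], [F → n Y .] }  — shift, reduce
  I19: { [C → n Y b .] }  — reduce
  I20: { [D → D C Y .] }  — reduce

I17 contains reduce item [D → D y .] and shift items [F → . n Y], [F → . y D F], [F → . y n b], [F → y . n b] — shift-reduce conflict.
I18 contains reduce item [F → n Y .] and shift item [C → n Y . b] — shift-reduce conflict.

Answer: Yes — I17: [D → D y .] vs [F → . n Y]; I18: [F → n Y .] vs [C → n Y . b]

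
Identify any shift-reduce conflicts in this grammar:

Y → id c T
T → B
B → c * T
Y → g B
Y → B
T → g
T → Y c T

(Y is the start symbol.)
A shift-reduce conflict occurs when an LR(0) state has both:
  - a complete (reduce) item [A → α .] (dot at the end), and
  - a shift item [B → β . c γ] (dot before a terminal).

Augment with Y' → Y and build the canonical LR(0) collection (I0 = CLOSURE({[Y' → . Y]}), then GOTO on every symbol after a dot until no new states appear). It has 16 states:
  I0: { [B → . c * T], [Y → . B], [Y → . g B], [Y → . id c T], [Y' → . Y] }  — shift
  I1: { [Y → B .] }  — reduce
  I2: { [Y' → Y .] }  — accept
  I3: { [B → c . * T] }  — shift
  I4: { [B → . c * T], [Y → g . B] }  — shift
  I5: { [Y → id . c T] }  — shift
  I6: { [B → . c * T], [T → . B], [T → . Y c T], [T → . g], [Y → . B], [Y → . g B], [Y → . id c T], [Y → id c . T] }  — shift
  I7: { [T → B .], [Y → B .] }  — 2 reduces
  I8: { [Y → id c T .] }  — reduce
  I9: { [T → Y . c T] }  — shift
  I10: { [B → . c * T], [T → g .], [Y → g . B] }  — shift, reduce
  I11: { [Y → g B .] }  — reduce
  I12: { [B → . c * T], [T → . B], [T → . Y c T], [T → . g], [T → Y c . T], [Y → . B], [Y → . g B], [Y → . id c T] }  — shift
  I13: { [T → Y c T .] }  — reduce
  I14: { [B → . c * T], [B → c * . T], [T → . B], [T → . Y c T], [T → . g], [Y → . B], [Y → . g B], [Y → . id c T] }  — shift
  I15: { [B → c * T .] }  — reduce

I10 contains reduce item [T → g .] and shift item [B → . c * T] — shift-reduce conflict.

Answer: Yes — I10: [T → g .] vs [B → . c * T]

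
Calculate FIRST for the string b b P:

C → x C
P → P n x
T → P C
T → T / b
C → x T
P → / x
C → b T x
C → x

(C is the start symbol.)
To compute FIRST(b b P), process the symbols left to right:
Symbol b is a terminal. Add 'b' and stop.
FIRST(b b P) = { 'b' }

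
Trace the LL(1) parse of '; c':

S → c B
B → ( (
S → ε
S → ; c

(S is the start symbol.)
Stack is shown with the top on the left.

Stack  Input  Action
--------------------
S $    ; c $  output S → ; c
; c $  ; c $  match ';'
c $    c $    match 'c'
$      $      accept

The string is accepted.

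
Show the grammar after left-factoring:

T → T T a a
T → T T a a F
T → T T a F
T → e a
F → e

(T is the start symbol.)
Left-factoring transforms A → αβ₁ | αβ₂ into A → αA' and A' → β₁ | β₂
(α is the longest common prefix among the alternatives). Repeat until
no nonterminal has two alternatives with a common prefix.

Round 1: T has alternatives sharing prefix 'T T a'. Introduce T': T → T T a T'
  Add: T' → a
  Add: T' → a F
  Add: T' → F

Round 2: T' has alternatives sharing prefix 'a'. Introduce T'': T' → a T''
  Add: T'' → ε
  Add: T'' → F

No remaining common prefixes — done.

Resulting grammar:
T → T T a T'
T' → a T''
T'' → ε
T'' → F
T' → F
T → e a
F → e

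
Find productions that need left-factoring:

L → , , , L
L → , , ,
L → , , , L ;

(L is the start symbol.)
Left-factoring is needed when two productions for the same non-terminal
share a common prefix on the right-hand side.

Productions for L:
  L → , , , L
  L → , , ,
  L → , , , L ;

Found common prefix ', , ,' in productions for L

Answer: Yes, L has productions with common prefix ', , ,'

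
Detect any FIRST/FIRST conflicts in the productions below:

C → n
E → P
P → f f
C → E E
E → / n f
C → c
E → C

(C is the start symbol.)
Yes. C → n / C → E E on { 'n' }; C → E E / C → c on { 'c' }; E → P / E → C on { 'f' }; E → '/' n f / E → C on { '/' }

A FIRST/FIRST conflict occurs when two productions N → α and N → β for the same non-terminal have FIRST(α) ∩ FIRST(β) ≠ ∅ (with ε ∈ FIRST of a nullable right-hand side, so two nullable alternatives also conflict).

FIRST sets of the non-terminals at (or reachable through a nullable prefix from) the front of some alternative:
  FIRST(E) = { '/', 'c', 'f', 'n' }
  FIRST(P) = { 'f' }
  FIRST(C) = { '/', 'c', 'f', 'n' }

Productions for C:
  C → n: FIRST = { 'n' }
  C → E E: FIRST = { '/', 'c', 'f', 'n' }
  C → c: FIRST = { 'c' }
Productions for E:
  E → P: FIRST = { 'f' }
  E → / n f: FIRST = { '/' }
  E → C: FIRST = { '/', 'c', 'f', 'n' }
P has only one production, so no FIRST/FIRST conflict is possible there.

Conflict for C: C → n and C → E E
  Overlap: { 'n' }
Conflict for C: C → E E and C → c
  Overlap: { 'c' }
Conflict for E: E → P and E → C
  Overlap: { 'f' }
Conflict for E: E → / n f and E → C
  Overlap: { '/' }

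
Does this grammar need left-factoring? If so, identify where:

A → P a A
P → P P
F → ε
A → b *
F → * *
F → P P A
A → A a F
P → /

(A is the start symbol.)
Left-factoring is needed when two productions for the same non-terminal
share a common prefix on the right-hand side.

Productions for A:
  A → P a A
  A → b *
  A → A a F
Productions for P:
  P → P P
  P → /
Productions for F:
  F → ε
  F → * *
  F → P P A

No common prefixes found.

Answer: No, left-factoring is not needed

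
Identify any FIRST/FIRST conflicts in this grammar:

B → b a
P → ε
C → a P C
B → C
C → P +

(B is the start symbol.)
No FIRST/FIRST conflicts.

FIRST sets of the non-terminals at (or reachable through a nullable prefix from) the front of some alternative:
  FIRST(C) = { '+', 'a' }
  FIRST(P) = { ε }

Productions for B:
  B → b a: FIRST = { 'b' }
  B → C: FIRST = { '+', 'a' }
Productions for C:
  C → a P C: FIRST = { 'a' }
  C → P +: FIRST = { '+' }
P has only one production, so no FIRST/FIRST conflict is possible there.

All alternatives of each non-terminal have pairwise disjoint FIRST sets.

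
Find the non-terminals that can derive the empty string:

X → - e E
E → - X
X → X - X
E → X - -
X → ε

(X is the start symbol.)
{ 'X' }

A non-terminal is nullable if it can derive ε (the empty string): either it has an ε-production, or it has a production whose right-hand side consists entirely of nullable non-terminals.

ε-productions: X → ε
So X is immediately nullable.
No further non-terminal can be added: every production for the remaining non-terminals contains a terminal or a non-nullable non-terminal.
Nullable = { 'X' }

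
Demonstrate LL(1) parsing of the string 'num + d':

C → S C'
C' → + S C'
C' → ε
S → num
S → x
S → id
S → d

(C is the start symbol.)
LL(1) parsing maintains a stack (initially the start symbol over $) and the input. At each step: if the stack top is a terminal, match it against the current input token; if it is a non-terminal N, replace it with the RHS of M[N, lookahead] (the unique production whose predict set contains the lookahead).

Stack is shown with the top on the left.

Stack     Input      Action
---------------------------
C $       num + d $  output C → S C'
S C' $    num + d $  output S → num
num C' $  num + d $  match 'num'
C' $      + d $      output C' → + S C'
+ S C' $  + d $      match '+'
S C' $    d $        output S → d
d C' $    d $        match 'd'
C' $      $          output C' → ε
$         $          accept

The string is accepted.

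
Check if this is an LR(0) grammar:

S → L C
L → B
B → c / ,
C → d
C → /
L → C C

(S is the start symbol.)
Yes, the grammar is LR(0)

A grammar is LR(0) if no state in the canonical LR(0) collection has:
  - both a shift item (dot before a terminal) and a complete item (shift-reduce conflict), or
  - two or more complete items (reduce-reduce conflict; the accept item [S' → S .] counts as a complete item here).

Augment with S' → S and build the canonical LR(0) collection (I0 = CLOSURE({[S' → . S]}), then GOTO on every symbol after a dot until no new states appear). It has 12 states:
  I0: { [B → . c / ,], [C → . /], [C → . d], [L → . B], [L → . C C], [S → . L C], [S' → . S] }  — shift
  I1: { [C → / .] }  — reduce
  I2: { [L → B .] }  — reduce
  I3: { [C → . /], [C → . d], [L → C . C] }  — shift
  I4: { [C → . /], [C → . d], [S → L . C] }  — shift
  I5: { [S' → S .] }  — accept
  I6: { [B → c . / ,] }  — shift
  I7: { [C → d .] }  — reduce
  I8: { [B → c / . ,] }  — shift
  I9: { [B → c / , .] }  — reduce
  I10: { [S → L C .] }  — reduce
  I11: { [L → C C .] }  — reduce

Every state is either a pure shift/goto state or contains exactly one complete item and nothing to shift — no conflicts. The grammar is LR(0).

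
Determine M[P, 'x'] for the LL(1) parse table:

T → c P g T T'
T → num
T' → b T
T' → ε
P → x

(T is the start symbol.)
P → x

To find M[P, 'x'], we find productions for P where 'x' is in the predict set (PREDICT(N → α) = (FIRST(α) \ {ε}) ∪ (FOLLOW(N) if α ⇒* ε)).

P → x: PREDICT = { 'x' }
  'x' is in predict set, so this production goes in M[P, 'x']

M[P, 'x'] = P → x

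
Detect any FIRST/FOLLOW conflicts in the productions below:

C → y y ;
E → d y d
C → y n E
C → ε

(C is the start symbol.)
No FIRST/FOLLOW conflicts.

Nullable non-terminals: C.

C: nullable alternative(s) C → ε; FOLLOW(C) = { $ }
  C → y y ;: FIRST \ {ε} = { 'y' } — disjoint from FOLLOW(C)
  C → y n E: FIRST \ {ε} = { 'y' } — disjoint from FOLLOW(C)
  C → ε: FIRST \ {ε} = { } — this is the only nullable alternative, skip

E has no nullable alternative, so no FIRST/FOLLOW check is needed there.

No FIRST/FOLLOW conflicts found.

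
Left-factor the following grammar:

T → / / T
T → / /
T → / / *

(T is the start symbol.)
Left-factoring transforms A → αβ₁ | αβ₂ into A → αA' and A' → β₁ | β₂
(α is the longest common prefix among the alternatives). Repeat until
no nonterminal has two alternatives with a common prefix.

Round 1: T has alternatives sharing prefix '/ /'. Introduce T': T → / / T'
  Add: T' → T
  Add: T' → ε
  Add: T' → *

No remaining common prefixes — done.

Resulting grammar:
T → / / T'
T' → T
T' → ε
T' → *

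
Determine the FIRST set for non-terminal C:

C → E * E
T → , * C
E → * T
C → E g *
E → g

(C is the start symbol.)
To compute FIRST(C), examine every production with C on the left-hand side, reading each right-hand side left to right until a non-nullable symbol is reached.

FIRST sets of the other non-terminals involved (by the same procedure, iterated to a fixed point):
  FIRST(E) = { '*', 'g' }

From C → E * E:
  - E is a non-terminal: add FIRST(E) \ {ε} = { '*', 'g' }
    E is not nullable, so stop
From C → E g *:
  - E is a non-terminal: add FIRST(E) \ {ε} = { '*', 'g' }
    E is not nullable, so stop

Collecting: FIRST(C) = { '*', 'g' }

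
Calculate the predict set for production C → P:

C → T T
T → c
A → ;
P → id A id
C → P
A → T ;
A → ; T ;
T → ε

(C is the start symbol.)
PREDICT(C → P) = (FIRST(RHS) \ {ε}) ∪ (FOLLOW(C) if ε ∈ FIRST(RHS), i.e. RHS ⇒* ε)
FIRST(P) = { 'id' }
FIRST(P) = { 'id' }
ε ∉ FIRST(P), so FOLLOW(C) is not added.
PREDICT(C → P) = { 'id' }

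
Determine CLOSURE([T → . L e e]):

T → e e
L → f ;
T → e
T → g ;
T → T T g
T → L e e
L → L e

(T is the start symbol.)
To compute CLOSURE, for each item [A → α.Bβ] where B is a non-terminal, add [B → .γ] for all productions B → γ; repeat for the newly added items until nothing changes.

Start with: [T → . L e e]
  [T → . L e e] has the dot before L: add [L → . f ;], [L → . L e]
No further items can be added.

CLOSURE = { [L → . L e], [L → . f ;], [T → . L e e] }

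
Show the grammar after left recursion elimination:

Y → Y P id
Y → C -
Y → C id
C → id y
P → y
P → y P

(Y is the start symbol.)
Y is directly left-recursive. The standard transformation for
  A → A α₁ | ... | A α_m | β₁ | ... | β_n
is
  A  → β₁ A' | ... | β_n A'
  A' → α₁ A' | ... | α_m A' | ε

Y → C - becomes Y → C - Y'
Y → C id becomes Y → C id Y'
Y → Y P id becomes Y' → P id Y'
Add Y' → ε

Productions for other non-terminals are unchanged:
  C → id y
  P → y
  P → y P

Resulting grammar:
Y → C - Y'
Y → C id Y'
Y' → P id Y'
Y' → ε
C → id y
P → y
P → y P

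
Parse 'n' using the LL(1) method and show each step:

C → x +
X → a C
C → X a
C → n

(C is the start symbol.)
LL(1) parsing maintains a stack (initially the start symbol over $) and the input. At each step: if the stack top is a terminal, match it against the current input token; if it is a non-terminal N, replace it with the RHS of M[N, lookahead] (the unique production whose predict set contains the lookahead).

Stack is shown with the top on the left.

Stack  Input  Action
--------------------
C $    n $    output C → n
n $    n $    match 'n'
$      $      accept

The string is accepted.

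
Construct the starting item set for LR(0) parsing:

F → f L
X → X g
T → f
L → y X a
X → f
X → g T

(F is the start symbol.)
First, augment the grammar with F' → F
I₀ = CLOSURE({ [F' → . F] }):
  [F' → . F] has the dot before F: add [F → . f L]
No further items can be added.

I₀ = { [F → . f L], [F' → . F] }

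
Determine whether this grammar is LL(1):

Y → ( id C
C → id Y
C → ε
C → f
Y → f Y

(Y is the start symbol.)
Relevant sets:
  FOLLOW(C) = { $ }

For Y:
  PREDICT(Y → '(' id C) = { '(' }
  PREDICT(Y → f Y) = { 'f' }
For C:
  PREDICT(C → id Y) = { 'id' }
  PREDICT(C → ε) = { $ }
  PREDICT(C → f) = { 'f' }

All predict sets are disjoint. The grammar IS LL(1).

Answer: Yes, the grammar is LL(1).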